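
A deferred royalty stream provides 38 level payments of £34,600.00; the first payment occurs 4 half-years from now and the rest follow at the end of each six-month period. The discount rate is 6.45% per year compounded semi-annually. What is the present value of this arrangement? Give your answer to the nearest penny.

Ordinary annuity of 38 payments, first payment at period 4.
Periodic rate r = 0.0645/2 per half-year; n is counted in half-years.
The ordinary-annuity PV formula values the stream one period before the first payment (period 3); discount that back 3 periods:
PV₀ = 34,600 × [1 − (1+r)^−38] / r × (1+r)^−3 = £683,431.56

£683,431.56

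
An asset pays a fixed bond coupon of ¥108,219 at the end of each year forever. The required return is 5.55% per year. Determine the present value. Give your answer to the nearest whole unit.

Periodic rate r = 0.0555 per year.
Level perpetuity: PV = PMT / r = 108,219 / (0.0555) = ¥1,949,892.

¥1,949,892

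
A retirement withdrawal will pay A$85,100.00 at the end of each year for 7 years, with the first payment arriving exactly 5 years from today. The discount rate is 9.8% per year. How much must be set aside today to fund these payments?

Ordinary annuity of 7 payments, first payment at period 5.
Periodic rate r = 0.098 per year.
The ordinary-annuity PV formula values the stream one period before the first payment (period 4); discount that back 4 periods:
PV₀ = 85,100 × [1 − (1+r)^−7] / r × (1+r)^−4 = A$286,928.22

A$286,928.22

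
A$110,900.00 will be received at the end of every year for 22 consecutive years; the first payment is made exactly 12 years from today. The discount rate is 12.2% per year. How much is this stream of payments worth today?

A$235,880.59

Ordinary annuity of 22 payments, first payment at period 12.
Periodic rate r = 0.122 per year.
The ordinary-annuity PV formula values the stream one period before the first payment (period 11); discount that back 11 periods:
PV₀ = 110,900 × [1 − (1+r)^−22] / r × (1+r)^−11 = A$235,880.59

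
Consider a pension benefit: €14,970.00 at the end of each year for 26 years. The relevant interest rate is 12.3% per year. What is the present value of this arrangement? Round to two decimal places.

€115,744.62

This is an ordinary annuity: 26 payments of €14,970.00 at the end of each year.
Periodic rate r = 0.123 per year.
PV = PMT × [(1 − (1+r)^−n)/r] = 14,970 × [1 − (1+r)^−26] / r = €115,744.62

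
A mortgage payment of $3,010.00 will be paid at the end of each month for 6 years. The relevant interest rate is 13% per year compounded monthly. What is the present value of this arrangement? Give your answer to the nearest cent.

$149,944.42

This is an ordinary annuity: 72 payments of $3,010.00 at the end of each month.
Periodic rate r = 0.13/12 per month; n is counted in months.
PV = PMT × [(1 − (1+r)^−n)/r] = 3,010 × [1 − (1+r)^−72] / r = $149,944.42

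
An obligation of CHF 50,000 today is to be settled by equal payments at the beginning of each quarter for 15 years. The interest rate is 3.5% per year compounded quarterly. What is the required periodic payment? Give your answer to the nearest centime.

Level annuity due; solve PV = PMT × [(1 − (1+r)^−n)/r] × (1+r) for PMT.
Periodic rate r = 0.035/4 per quarter; n is counted in quarters.
With n = 60: PMT = 50,000 / ([(1 − (1+r)^−n)/r] × (1+r)) = CHF 1,065.37

CHF 1,065.37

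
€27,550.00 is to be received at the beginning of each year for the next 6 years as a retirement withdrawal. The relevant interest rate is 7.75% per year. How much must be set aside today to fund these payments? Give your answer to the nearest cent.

€138,277.78

This is an annuity due: 6 payments of €27,550.00 at the beginning of each year.
Periodic rate r = 0.0775 per year.
PV = PMT × [(1 − (1+r)^−n)/r] × (1+r) = 27,550 × [1 − (1+r)^−6] / r × (1+r) = €138,277.78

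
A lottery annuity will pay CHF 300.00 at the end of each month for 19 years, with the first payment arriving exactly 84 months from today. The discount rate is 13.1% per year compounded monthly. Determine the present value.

Ordinary annuity of 228 payments, first payment at period 84.
Periodic rate r = 0.131/12 per month; n is counted in months.
The ordinary-annuity PV formula values the stream one period before the first payment (period 83); discount that back 83 periods:
PV₀ = 300 × [1 − (1+r)^−228] / r × (1+r)^−83 = CHF 10,221.04

CHF 10,221.04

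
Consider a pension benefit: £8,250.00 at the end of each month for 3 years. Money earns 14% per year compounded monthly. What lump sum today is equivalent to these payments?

This is an ordinary annuity: 36 payments of £8,250.00 at the end of each month.
Periodic rate r = 0.14/12 per month; n is counted in months.
PV = PMT × [(1 − (1+r)^−n)/r] = 8,250 × [1 − (1+r)^−36] / r = £241,385.96

£241,385.96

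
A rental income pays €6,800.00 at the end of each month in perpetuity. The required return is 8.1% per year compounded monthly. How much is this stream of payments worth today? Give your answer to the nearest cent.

Periodic rate r = 0.081/12 per month.
Level perpetuity: PV = PMT / r = 6,800 / (0.081/12) = €1,007,407.41.

€1,007,407.41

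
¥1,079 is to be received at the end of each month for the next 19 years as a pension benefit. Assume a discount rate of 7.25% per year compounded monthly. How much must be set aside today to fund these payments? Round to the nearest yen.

¥133,363

This is an ordinary annuity: 228 payments of ¥1,079 at the end of each month.
Periodic rate r = 0.0725/12 per month; n is counted in months.
PV = PMT × [(1 − (1+r)^−n)/r] = 1,079 × [1 − (1+r)^−228] / r = ¥133,363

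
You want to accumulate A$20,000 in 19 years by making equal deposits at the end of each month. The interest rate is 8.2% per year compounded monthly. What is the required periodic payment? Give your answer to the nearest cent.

Level ordinary annuity; solve FV = PMT × [((1+r)^n − 1)/r] for PMT.
Periodic rate r = 0.082/12 per month; n is counted in months.
With n = 228: PMT = 20,000 / ([((1+r)^n − 1)/r]) = A$36.70

A$36.70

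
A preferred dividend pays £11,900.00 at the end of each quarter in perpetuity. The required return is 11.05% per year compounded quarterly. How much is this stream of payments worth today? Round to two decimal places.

£430,769.23

Periodic rate r = 0.1105/4 per quarter.
Level perpetuity: PV = PMT / r = 11,900 / (0.1105/4) = £430,769.23.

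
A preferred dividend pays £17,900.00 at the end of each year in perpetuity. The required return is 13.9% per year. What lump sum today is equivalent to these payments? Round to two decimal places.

Periodic rate r = 0.139 per year.
Level perpetuity: PV = PMT / r = 17,900 / (0.139) = £128,776.98.

£128,776.98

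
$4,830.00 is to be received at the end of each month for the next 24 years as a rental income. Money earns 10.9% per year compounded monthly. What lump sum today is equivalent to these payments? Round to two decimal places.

$492,413.81

This is an ordinary annuity: 288 payments of $4,830.00 at the end of each month.
Periodic rate r = 0.109/12 per month; n is counted in months.
PV = PMT × [(1 − (1+r)^−n)/r] = 4,830 × [1 − (1+r)^−288] / r = $492,413.81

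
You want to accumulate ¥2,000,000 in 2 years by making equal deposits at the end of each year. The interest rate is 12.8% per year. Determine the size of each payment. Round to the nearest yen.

¥939,850

Level ordinary annuity; solve FV = PMT × [((1+r)^n − 1)/r] for PMT.
Periodic rate r = 0.128 per year.
With n = 2: PMT = 2,000,000 / ([((1+r)^n − 1)/r]) = ¥939,850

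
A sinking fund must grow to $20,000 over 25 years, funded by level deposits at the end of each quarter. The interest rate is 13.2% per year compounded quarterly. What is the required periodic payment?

Level ordinary annuity; solve FV = PMT × [((1+r)^n − 1)/r] for PMT.
Periodic rate r = 0.132/4 per quarter; n is counted in quarters.
With n = 100: PMT = 20,000 / ([((1+r)^n − 1)/r]) = $26.71

$26.71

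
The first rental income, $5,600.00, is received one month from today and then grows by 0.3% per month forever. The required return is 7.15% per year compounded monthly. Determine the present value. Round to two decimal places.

Periodic rate r = 0.0715/12 per month.
Growing perpetuity (Gordon): PV = PMT₁ / (r − g) = 5,600 / (r − 0.003) = $1,892,957.75.

$1,892,957.75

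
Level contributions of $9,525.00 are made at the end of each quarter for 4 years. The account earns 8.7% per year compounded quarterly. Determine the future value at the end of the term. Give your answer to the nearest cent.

$179,971.63

This is an ordinary annuity: 16 deposits of $9,525.00 at the end of each quarter.
Periodic rate r = 0.087/4 per quarter; n is counted in quarters.
FV = PMT × [((1+r)^n − 1)/r] = 9,525 × [(1+r)^16 − 1] / r = $179,971.63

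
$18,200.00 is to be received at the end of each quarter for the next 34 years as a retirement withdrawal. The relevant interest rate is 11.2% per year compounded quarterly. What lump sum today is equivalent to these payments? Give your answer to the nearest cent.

This is an ordinary annuity: 136 payments of $18,200.00 at the end of each quarter.
Periodic rate r = 0.112/4 per quarter; n is counted in quarters.
PV = PMT × [(1 − (1+r)^−n)/r] = 18,200 × [1 − (1+r)^−136] / r = $634,799.78

$634,799.78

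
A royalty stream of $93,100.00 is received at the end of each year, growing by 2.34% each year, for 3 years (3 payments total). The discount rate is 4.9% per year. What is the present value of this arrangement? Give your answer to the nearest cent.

Periodic rate r = 0.049 per year.
Growing ordinary annuity: PV = PMT₁ × [1 − ((1+g)/(1+r))^n] / (r − g) = 93,100 × [1 − ((1+0.0234)/(1+r))^3] / (r − 0.0234) = $259,808.73.

$259,808.73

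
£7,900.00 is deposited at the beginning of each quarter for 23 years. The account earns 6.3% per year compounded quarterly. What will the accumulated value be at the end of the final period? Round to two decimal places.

£1,635,979.59

This is an annuity due: 92 deposits of £7,900.00 at the beginning of each quarter.
Periodic rate r = 0.063/4 per quarter; n is counted in quarters.
FV = PMT × [((1+r)^n − 1)/r] × (1+r) = 7,900 × [(1+r)^92 − 1] / r × (1+r) = £1,635,979.59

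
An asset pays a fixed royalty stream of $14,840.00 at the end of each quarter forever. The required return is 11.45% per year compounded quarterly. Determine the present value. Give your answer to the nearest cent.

Periodic rate r = 0.1145/4 per quarter.
Level perpetuity: PV = PMT / r = 14,840 / (0.1145/4) = $518,427.95.

$518,427.95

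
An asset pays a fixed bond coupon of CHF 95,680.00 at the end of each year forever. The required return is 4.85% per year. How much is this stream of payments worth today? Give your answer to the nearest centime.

CHF 1,972,783.51

Periodic rate r = 0.0485 per year.
Level perpetuity: PV = PMT / r = 95,680 / (0.0485) = CHF 1,972,783.51.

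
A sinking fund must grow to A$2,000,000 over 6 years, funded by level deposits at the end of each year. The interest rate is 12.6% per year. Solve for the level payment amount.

A$242,745.85

Level ordinary annuity; solve FV = PMT × [((1+r)^n − 1)/r] for PMT.
Periodic rate r = 0.126 per year.
With n = 6: PMT = 2,000,000 / ([((1+r)^n − 1)/r]) = A$242,745.85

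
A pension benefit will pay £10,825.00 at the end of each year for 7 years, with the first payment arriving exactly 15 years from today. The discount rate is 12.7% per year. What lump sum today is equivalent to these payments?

Ordinary annuity of 7 payments, first payment at period 15.
Periodic rate r = 0.127 per year.
The ordinary-annuity PV formula values the stream one period before the first payment (period 14); discount that back 14 periods:
PV₀ = 10,825 × [1 − (1+r)^−7] / r × (1+r)^−14 = £9,062.30

£9,062.30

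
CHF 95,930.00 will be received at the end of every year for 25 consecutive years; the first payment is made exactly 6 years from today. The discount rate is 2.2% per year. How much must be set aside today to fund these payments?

CHF 1,641,014.75

Ordinary annuity of 25 payments, first payment at period 6.
Periodic rate r = 0.022 per year.
The ordinary-annuity PV formula values the stream one period before the first payment (period 5); discount that back 5 periods:
PV₀ = 95,930 × [1 − (1+r)^−25] / r × (1+r)^−5 = CHF 1,641,014.75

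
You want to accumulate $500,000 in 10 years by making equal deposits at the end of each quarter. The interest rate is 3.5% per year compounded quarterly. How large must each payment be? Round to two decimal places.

Level ordinary annuity; solve FV = PMT × [((1+r)^n − 1)/r] for PMT.
Periodic rate r = 0.035/4 per quarter; n is counted in quarters.
With n = 40: PMT = 500,000 / ([((1+r)^n − 1)/r]) = $10,493.90

$10,493.90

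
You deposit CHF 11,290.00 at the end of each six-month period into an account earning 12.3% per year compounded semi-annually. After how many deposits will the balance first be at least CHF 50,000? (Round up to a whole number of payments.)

Periodic rate r = 0.123/2 per half-year; n is counted in half-years.
Ordinary annuity FV: 50,000 = 11,290 × [((1+r)^n − 1)/r].
(1+r)^n = 1 + 50,000 × r / 11,290, so n = ln(1 + 50,000·r/11,290) / ln(1+r) = 4.04.
Round up to a whole number of payments: n = 5.

5 payments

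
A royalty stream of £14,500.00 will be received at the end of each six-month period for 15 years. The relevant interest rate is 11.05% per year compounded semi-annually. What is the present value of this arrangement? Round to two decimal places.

£210,158.71

This is an ordinary annuity: 30 payments of £14,500.00 at the end of each six-month period.
Periodic rate r = 0.1105/2 per half-year; n is counted in half-years.
PV = PMT × [(1 − (1+r)^−n)/r] = 14,500 × [1 − (1+r)^−30] / r = £210,158.71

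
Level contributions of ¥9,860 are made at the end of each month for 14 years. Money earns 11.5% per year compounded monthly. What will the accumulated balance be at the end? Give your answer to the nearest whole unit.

This is an ordinary annuity: 168 deposits of ¥9,860 at the end of each month.
Periodic rate r = 0.115/12 per month; n is counted in months.
FV = PMT × [((1+r)^n − 1)/r] = 9,860 × [(1+r)^168 − 1] / r = ¥4,079,065

¥4,079,065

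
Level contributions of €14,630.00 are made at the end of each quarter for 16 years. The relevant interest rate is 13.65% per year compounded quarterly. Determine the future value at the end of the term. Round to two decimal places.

€3,242,803.38

This is an ordinary annuity: 64 deposits of €14,630.00 at the end of each quarter.
Periodic rate r = 0.1365/4 per quarter; n is counted in quarters.
FV = PMT × [((1+r)^n − 1)/r] = 14,630 × [(1+r)^64 − 1] / r = €3,242,803.38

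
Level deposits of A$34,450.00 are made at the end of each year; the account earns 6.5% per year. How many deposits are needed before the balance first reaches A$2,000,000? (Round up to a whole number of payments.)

25 payments

Periodic rate r = 0.065 per year.
Ordinary annuity FV: 2,000,000 = 34,450 × [((1+r)^n − 1)/r].
(1+r)^n = 1 + 2,000,000 × r / 34,450, so n = ln(1 + 2,000,000·r/34,450) / ln(1+r) = 24.82.
Round up to a whole number of payments: n = 25.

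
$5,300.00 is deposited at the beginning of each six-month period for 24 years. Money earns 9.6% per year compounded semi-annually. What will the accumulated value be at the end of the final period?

$982,625.06

This is an annuity due: 48 deposits of $5,300.00 at the beginning of each six-month period.
Periodic rate r = 0.096/2 per half-year; n is counted in half-years.
FV = PMT × [((1+r)^n − 1)/r] × (1+r) = 5,300 × [(1+r)^48 − 1] / r × (1+r) = $982,625.06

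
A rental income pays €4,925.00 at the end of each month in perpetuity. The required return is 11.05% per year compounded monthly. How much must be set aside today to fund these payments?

Periodic rate r = 0.1105/12 per month.
Level perpetuity: PV = PMT / r = 4,925 / (0.1105/12) = €534,841.63.

€534,841.63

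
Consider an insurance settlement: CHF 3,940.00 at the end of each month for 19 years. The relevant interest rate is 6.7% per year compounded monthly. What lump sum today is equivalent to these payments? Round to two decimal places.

This is an ordinary annuity: 228 payments of CHF 3,940.00 at the end of each month.
Periodic rate r = 0.067/12 per month; n is counted in months.
PV = PMT × [(1 − (1+r)^−n)/r] = 3,940 × [1 − (1+r)^−228] / r = CHF 507,389.56

CHF 507,389.56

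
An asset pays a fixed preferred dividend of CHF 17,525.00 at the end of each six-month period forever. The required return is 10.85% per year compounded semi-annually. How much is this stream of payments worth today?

Periodic rate r = 0.1085/2 per half-year.
Level perpetuity: PV = PMT / r = 17,525 / (0.1085/2) = CHF 323,041.47.

CHF 323,041.47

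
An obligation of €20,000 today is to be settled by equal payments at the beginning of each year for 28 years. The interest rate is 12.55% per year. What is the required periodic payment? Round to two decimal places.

Level annuity due; solve PV = PMT × [(1 − (1+r)^−n)/r] × (1+r) for PMT.
Periodic rate r = 0.1255 per year.
With n = 28: PMT = 20,000 / ([(1 − (1+r)^−n)/r] × (1+r)) = €2,314.61

€2,314.61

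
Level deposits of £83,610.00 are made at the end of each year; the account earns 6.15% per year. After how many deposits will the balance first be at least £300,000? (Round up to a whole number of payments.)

4 payments

Periodic rate r = 0.0615 per year.
Ordinary annuity FV: 300,000 = 83,610 × [((1+r)^n − 1)/r].
(1+r)^n = 1 + 300,000 × r / 83,610, so n = ln(1 + 300,000·r/83,610) / ln(1+r) = 3.34.
Round up to a whole number of payments: n = 4.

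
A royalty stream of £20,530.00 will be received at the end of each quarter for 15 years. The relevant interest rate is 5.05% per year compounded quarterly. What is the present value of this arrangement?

£860,120.83

This is an ordinary annuity: 60 payments of £20,530.00 at the end of each quarter.
Periodic rate r = 0.0505/4 per quarter; n is counted in quarters.
PV = PMT × [(1 − (1+r)^−n)/r] = 20,530 × [1 − (1+r)^−60] / r = £860,120.83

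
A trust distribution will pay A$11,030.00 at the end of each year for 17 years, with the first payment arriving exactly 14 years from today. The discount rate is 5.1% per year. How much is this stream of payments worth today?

A$64,652.19

Ordinary annuity of 17 payments, first payment at period 14.
Periodic rate r = 0.051 per year.
The ordinary-annuity PV formula values the stream one period before the first payment (period 13); discount that back 13 periods:
PV₀ = 11,030 × [1 − (1+r)^−17] / r × (1+r)^−13 = A$64,652.19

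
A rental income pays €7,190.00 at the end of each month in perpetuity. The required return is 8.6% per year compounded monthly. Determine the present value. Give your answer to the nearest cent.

€1,003,255.81

Periodic rate r = 0.086/12 per month.
Level perpetuity: PV = PMT / r = 7,190 / (0.086/12) = €1,003,255.81.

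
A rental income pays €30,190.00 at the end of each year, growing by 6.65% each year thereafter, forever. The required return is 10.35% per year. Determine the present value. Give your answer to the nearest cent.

Periodic rate r = 0.1035 per year.
Growing perpetuity (Gordon): PV = PMT₁ / (r − g) = 30,190 / (r − 0.0665) = €815,945.95.

€815,945.95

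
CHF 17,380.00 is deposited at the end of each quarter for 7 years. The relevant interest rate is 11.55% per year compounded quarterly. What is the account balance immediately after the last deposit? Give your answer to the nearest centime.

This is an ordinary annuity: 28 deposits of CHF 17,380.00 at the end of each quarter.
Periodic rate r = 0.1155/4 per quarter; n is counted in quarters.
FV = PMT × [((1+r)^n − 1)/r] = 17,380 × [(1+r)^28 − 1] / r = CHF 733,709.32

CHF 733,709.32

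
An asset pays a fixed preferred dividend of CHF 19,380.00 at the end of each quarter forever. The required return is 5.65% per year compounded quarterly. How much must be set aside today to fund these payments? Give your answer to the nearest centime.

CHF 1,372,035.40

Periodic rate r = 0.0565/4 per quarter.
Level perpetuity: PV = PMT / r = 19,380 / (0.0565/4) = CHF 1,372,035.40.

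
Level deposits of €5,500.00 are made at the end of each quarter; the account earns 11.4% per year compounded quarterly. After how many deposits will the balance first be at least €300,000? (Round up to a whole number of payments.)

Periodic rate r = 0.114/4 per quarter; n is counted in quarters.
Ordinary annuity FV: 300,000 = 5,500 × [((1+r)^n − 1)/r].
(1+r)^n = 1 + 300,000 × r / 5,500, so n = ln(1 + 300,000·r/5,500) / ln(1+r) = 33.37.
Round up to a whole number of payments: n = 34.

34 payments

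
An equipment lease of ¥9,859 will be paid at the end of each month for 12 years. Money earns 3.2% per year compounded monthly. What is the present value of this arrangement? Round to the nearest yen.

¥1,177,610

This is an ordinary annuity: 144 payments of ¥9,859 at the end of each month.
Periodic rate r = 0.032/12 per month; n is counted in months.
PV = PMT × [(1 − (1+r)^−n)/r] = 9,859 × [1 − (1+r)^−144] / r = ¥1,177,610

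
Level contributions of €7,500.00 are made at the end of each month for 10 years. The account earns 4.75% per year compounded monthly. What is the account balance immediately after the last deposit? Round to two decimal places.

€1,149,171.50

This is an ordinary annuity: 120 deposits of €7,500.00 at the end of each month.
Periodic rate r = 0.0475/12 per month; n is counted in months.
FV = PMT × [((1+r)^n − 1)/r] = 7,500 × [(1+r)^120 − 1] / r = €1,149,171.50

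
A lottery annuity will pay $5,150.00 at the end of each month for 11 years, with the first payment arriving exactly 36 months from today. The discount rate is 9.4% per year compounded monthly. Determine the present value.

$321,702.78

Ordinary annuity of 132 payments, first payment at period 36.
Periodic rate r = 0.094/12 per month; n is counted in months.
The ordinary-annuity PV formula values the stream one period before the first payment (period 35); discount that back 35 periods:
PV₀ = 5,150 × [1 − (1+r)^−132] / r × (1+r)^−35 = $321,702.78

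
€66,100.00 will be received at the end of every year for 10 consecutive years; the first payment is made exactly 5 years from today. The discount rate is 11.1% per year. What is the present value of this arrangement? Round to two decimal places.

Ordinary annuity of 10 payments, first payment at period 5.
Periodic rate r = 0.111 per year.
The ordinary-annuity PV formula values the stream one period before the first payment (period 4); discount that back 4 periods:
PV₀ = 66,100 × [1 − (1+r)^−10] / r × (1+r)^−4 = €254,439.78

€254,439.78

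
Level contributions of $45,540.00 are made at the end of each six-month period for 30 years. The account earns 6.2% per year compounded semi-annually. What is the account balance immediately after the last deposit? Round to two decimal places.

$7,704,809.60

This is an ordinary annuity: 60 deposits of $45,540.00 at the end of each six-month period.
Periodic rate r = 0.062/2 per half-year; n is counted in half-years.
FV = PMT × [((1+r)^n − 1)/r] = 45,540 × [(1+r)^60 − 1] / r = $7,704,809.60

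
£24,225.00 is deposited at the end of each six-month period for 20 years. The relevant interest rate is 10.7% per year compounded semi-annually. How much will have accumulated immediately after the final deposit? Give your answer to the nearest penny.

£3,188,790.90

This is an ordinary annuity: 40 deposits of £24,225.00 at the end of each six-month period.
Periodic rate r = 0.107/2 per half-year; n is counted in half-years.
FV = PMT × [((1+r)^n − 1)/r] = 24,225 × [(1+r)^40 − 1] / r = £3,188,790.90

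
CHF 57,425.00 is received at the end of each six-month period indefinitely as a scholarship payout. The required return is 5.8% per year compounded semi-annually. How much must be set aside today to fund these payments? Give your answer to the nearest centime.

Periodic rate r = 0.058/2 per half-year.
Level perpetuity: PV = PMT / r = 57,425 / (0.058/2) = CHF 1,980,172.41.

CHF 1,980,172.41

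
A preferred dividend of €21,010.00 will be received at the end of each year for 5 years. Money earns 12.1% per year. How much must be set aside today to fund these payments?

€75,549.10

This is an ordinary annuity: 5 payments of €21,010.00 at the end of each year.
Periodic rate r = 0.121 per year.
PV = PMT × [(1 − (1+r)^−n)/r] = 21,010 × [1 − (1+r)^−5] / r = €75,549.10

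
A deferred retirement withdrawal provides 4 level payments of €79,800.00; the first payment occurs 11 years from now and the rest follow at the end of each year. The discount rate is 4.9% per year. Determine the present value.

Ordinary annuity of 4 payments, first payment at period 11.
Periodic rate r = 0.049 per year.
The ordinary-annuity PV formula values the stream one period before the first payment (period 10); discount that back 10 periods:
PV₀ = 79,800 × [1 − (1+r)^−4] / r × (1+r)^−10 = €175,788.41

€175,788.41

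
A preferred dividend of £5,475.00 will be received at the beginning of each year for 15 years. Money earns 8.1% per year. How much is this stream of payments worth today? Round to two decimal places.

This is an annuity due: 15 payments of £5,475.00 at the beginning of each year.
Periodic rate r = 0.081 per year.
PV = PMT × [(1 − (1+r)^−n)/r] × (1+r) = 5,475 × [1 − (1+r)^−15] / r × (1+r) = £50,351.20

£50,351.20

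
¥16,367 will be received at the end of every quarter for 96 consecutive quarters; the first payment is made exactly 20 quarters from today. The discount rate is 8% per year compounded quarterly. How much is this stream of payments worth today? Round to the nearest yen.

¥477,810

Ordinary annuity of 96 payments, first payment at period 20.
Periodic rate r = 0.08/4 per quarter; n is counted in quarters.
The ordinary-annuity PV formula values the stream one period before the first payment (period 19); discount that back 19 periods:
PV₀ = 16,367 × [1 − (1+r)^−96] / r × (1+r)^−19 = ¥477,810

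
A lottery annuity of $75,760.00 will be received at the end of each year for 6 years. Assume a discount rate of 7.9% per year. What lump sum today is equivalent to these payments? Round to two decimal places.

This is an ordinary annuity: 6 payments of $75,760.00 at the end of each year.
Periodic rate r = 0.079 per year.
PV = PMT × [(1 − (1+r)^−n)/r] = 75,760 × [1 − (1+r)^−6] / r = $351,294.38

$351,294.38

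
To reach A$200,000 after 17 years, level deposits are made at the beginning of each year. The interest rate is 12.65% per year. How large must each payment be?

Level annuity due; solve FV = PMT × [((1+r)^n − 1)/r] × (1+r) for PMT.
Periodic rate r = 0.1265 per year.
With n = 17: PMT = 200,000 / ([((1+r)^n − 1)/r] × (1+r)) = A$3,415.38

A$3,415.38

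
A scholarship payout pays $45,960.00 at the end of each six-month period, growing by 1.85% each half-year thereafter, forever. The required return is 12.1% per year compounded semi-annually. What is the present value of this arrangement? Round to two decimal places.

$1,094,285.71

Periodic rate r = 0.121/2 per half-year.
Growing perpetuity (Gordon): PV = PMT₁ / (r − g) = 45,960 / (r − 0.0185) = $1,094,285.71.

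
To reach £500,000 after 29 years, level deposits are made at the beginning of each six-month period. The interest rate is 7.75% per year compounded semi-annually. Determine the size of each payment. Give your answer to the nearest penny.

£2,311.11

Level annuity due; solve FV = PMT × [((1+r)^n − 1)/r] × (1+r) for PMT.
Periodic rate r = 0.0775/2 per half-year; n is counted in half-years.
With n = 58: PMT = 500,000 / ([((1+r)^n − 1)/r] × (1+r)) = £2,311.11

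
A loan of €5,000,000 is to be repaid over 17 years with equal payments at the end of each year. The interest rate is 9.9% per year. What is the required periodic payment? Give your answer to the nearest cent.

Level ordinary annuity; solve PV = PMT × [(1 − (1+r)^−n)/r] for PMT.
Periodic rate r = 0.099 per year.
With n = 17: PMT = 5,000,000 / ([(1 − (1+r)^−n)/r]) = €619,468.14

€619,468.14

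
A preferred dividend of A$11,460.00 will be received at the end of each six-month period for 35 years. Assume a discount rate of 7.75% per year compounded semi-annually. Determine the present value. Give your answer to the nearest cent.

A$275,081.46

This is an ordinary annuity: 70 payments of A$11,460.00 at the end of each six-month period.
Periodic rate r = 0.0775/2 per half-year; n is counted in half-years.
PV = PMT × [(1 − (1+r)^−n)/r] = 11,460 × [1 − (1+r)^−70] / r = A$275,081.46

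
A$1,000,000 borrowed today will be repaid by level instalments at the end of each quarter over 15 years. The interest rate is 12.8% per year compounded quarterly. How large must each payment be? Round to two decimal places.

Level ordinary annuity; solve PV = PMT × [(1 − (1+r)^−n)/r] for PMT.
Periodic rate r = 0.128/4 per quarter; n is counted in quarters.
With n = 60: PMT = 1,000,000 / ([(1 − (1+r)^−n)/r]) = A$37,695.13

A$37,695.13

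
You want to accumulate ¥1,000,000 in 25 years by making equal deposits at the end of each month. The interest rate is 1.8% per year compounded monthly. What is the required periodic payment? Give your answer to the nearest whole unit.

¥2,642

Level ordinary annuity; solve FV = PMT × [((1+r)^n − 1)/r] for PMT.
Periodic rate r = 0.018/12 per month; n is counted in months.
With n = 300: PMT = 1,000,000 / ([((1+r)^n − 1)/r]) = ¥2,642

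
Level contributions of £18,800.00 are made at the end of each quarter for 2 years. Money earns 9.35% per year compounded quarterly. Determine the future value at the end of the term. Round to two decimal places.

This is an ordinary annuity: 8 deposits of £18,800.00 at the end of each quarter.
Periodic rate r = 0.0935/4 per quarter; n is counted in quarters.
FV = PMT × [((1+r)^n − 1)/r] = 18,800 × [(1+r)^8 − 1] / r = £163,296.97

£163,296.97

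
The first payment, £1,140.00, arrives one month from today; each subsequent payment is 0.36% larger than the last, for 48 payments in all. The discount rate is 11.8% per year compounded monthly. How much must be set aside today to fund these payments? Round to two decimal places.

£47,021.91

Periodic rate r = 0.118/12 per month; n is counted in months.
Growing ordinary annuity: PV = PMT₁ × [1 − ((1+g)/(1+r))^n] / (r − g) = 1,140 × [1 − ((1+0.0036)/(1+r))^48] / (r − 0.0036) = £47,021.91.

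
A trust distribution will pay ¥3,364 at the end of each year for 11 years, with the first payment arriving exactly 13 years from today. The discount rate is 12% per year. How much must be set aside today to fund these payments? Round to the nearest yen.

Ordinary annuity of 11 payments, first payment at period 13.
Periodic rate r = 0.12 per year.
The ordinary-annuity PV formula values the stream one period before the first payment (period 12); discount that back 12 periods:
PV₀ = 3,364 × [1 − (1+r)^−11] / r × (1+r)^−12 = ¥5,127

¥5,127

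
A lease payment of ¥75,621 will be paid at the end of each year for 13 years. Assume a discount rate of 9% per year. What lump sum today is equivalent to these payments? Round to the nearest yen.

¥566,167

This is an ordinary annuity: 13 payments of ¥75,621 at the end of each year.
Periodic rate r = 0.09 per year.
PV = PMT × [(1 − (1+r)^−n)/r] = 75,621 × [1 − (1+r)^−13] / r = ¥566,167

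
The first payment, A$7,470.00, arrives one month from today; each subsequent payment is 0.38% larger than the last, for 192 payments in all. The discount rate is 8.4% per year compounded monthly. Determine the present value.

A$1,067,385.50

Periodic rate r = 0.084/12 per month; n is counted in months.
Growing ordinary annuity: PV = PMT₁ × [1 − ((1+g)/(1+r))^n] / (r − g) = 7,470 × [1 − ((1+0.0038)/(1+r))^192] / (r − 0.0038) = A$1,067,385.50.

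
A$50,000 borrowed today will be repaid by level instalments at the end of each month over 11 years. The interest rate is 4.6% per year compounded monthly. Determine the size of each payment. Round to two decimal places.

Level ordinary annuity; solve PV = PMT × [(1 − (1+r)^−n)/r] for PMT.
Periodic rate r = 0.046/12 per month; n is counted in months.
With n = 132: PMT = 50,000 / ([(1 − (1+r)^−n)/r]) = A$483.38

A$483.38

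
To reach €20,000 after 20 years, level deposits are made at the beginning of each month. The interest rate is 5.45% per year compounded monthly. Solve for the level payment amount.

Level annuity due; solve FV = PMT × [((1+r)^n − 1)/r] × (1+r) for PMT.
Periodic rate r = 0.0545/12 per month; n is counted in months.
With n = 240: PMT = 20,000 / ([((1+r)^n − 1)/r] × (1+r)) = €45.97

€45.97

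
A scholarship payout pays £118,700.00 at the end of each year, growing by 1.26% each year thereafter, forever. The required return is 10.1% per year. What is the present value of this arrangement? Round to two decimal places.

Periodic rate r = 0.101 per year.
Growing perpetuity (Gordon): PV = PMT₁ / (r − g) = 118,700 / (r − 0.0126) = £1,342,760.18.

£1,342,760.18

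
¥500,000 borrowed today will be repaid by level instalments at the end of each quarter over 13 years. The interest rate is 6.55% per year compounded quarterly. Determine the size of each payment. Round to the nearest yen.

¥14,357

Level ordinary annuity; solve PV = PMT × [(1 − (1+r)^−n)/r] for PMT.
Periodic rate r = 0.0655/4 per quarter; n is counted in quarters.
With n = 52: PMT = 500,000 / ([(1 − (1+r)^−n)/r]) = ¥14,357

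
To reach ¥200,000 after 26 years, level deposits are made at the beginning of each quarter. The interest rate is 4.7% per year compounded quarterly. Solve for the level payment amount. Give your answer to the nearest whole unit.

¥980

Level annuity due; solve FV = PMT × [((1+r)^n − 1)/r] × (1+r) for PMT.
Periodic rate r = 0.047/4 per quarter; n is counted in quarters.
With n = 104: PMT = 200,000 / ([((1+r)^n − 1)/r] × (1+r)) = ¥980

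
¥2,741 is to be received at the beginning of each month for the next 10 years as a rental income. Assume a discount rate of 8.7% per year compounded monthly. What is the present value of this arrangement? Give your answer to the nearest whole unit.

¥220,768

This is an annuity due: 120 payments of ¥2,741 at the beginning of each month.
Periodic rate r = 0.087/12 per month; n is counted in months.
PV = PMT × [(1 − (1+r)^−n)/r] × (1+r) = 2,741 × [1 − (1+r)^−120] / r × (1+r) = ¥220,768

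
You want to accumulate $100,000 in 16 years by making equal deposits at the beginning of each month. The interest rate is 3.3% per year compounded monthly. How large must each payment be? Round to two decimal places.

$394.99

Level annuity due; solve FV = PMT × [((1+r)^n − 1)/r] × (1+r) for PMT.
Periodic rate r = 0.033/12 per month; n is counted in months.
With n = 192: PMT = 100,000 / ([((1+r)^n − 1)/r] × (1+r)) = $394.99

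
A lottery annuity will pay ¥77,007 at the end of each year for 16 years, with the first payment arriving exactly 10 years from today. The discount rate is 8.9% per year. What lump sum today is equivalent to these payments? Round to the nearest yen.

¥299,018

Ordinary annuity of 16 payments, first payment at period 10.
Periodic rate r = 0.089 per year.
The ordinary-annuity PV formula values the stream one period before the first payment (period 9); discount that back 9 periods:
PV₀ = 77,007 × [1 − (1+r)^−16] / r × (1+r)^−9 = ¥299,018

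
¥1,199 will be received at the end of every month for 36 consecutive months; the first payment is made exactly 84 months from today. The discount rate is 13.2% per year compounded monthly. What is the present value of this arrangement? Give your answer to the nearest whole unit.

¥14,311

Ordinary annuity of 36 payments, first payment at period 84.
Periodic rate r = 0.132/12 per month; n is counted in months.
The ordinary-annuity PV formula values the stream one period before the first payment (period 83); discount that back 83 periods:
PV₀ = 1,199 × [1 − (1+r)^−36] / r × (1+r)^−83 = ¥14,311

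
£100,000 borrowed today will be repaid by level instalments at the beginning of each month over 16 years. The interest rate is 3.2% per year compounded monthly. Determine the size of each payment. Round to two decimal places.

£664.40

Level annuity due; solve PV = PMT × [(1 − (1+r)^−n)/r] × (1+r) for PMT.
Periodic rate r = 0.032/12 per month; n is counted in months.
With n = 192: PMT = 100,000 / ([(1 − (1+r)^−n)/r] × (1+r)) = £664.40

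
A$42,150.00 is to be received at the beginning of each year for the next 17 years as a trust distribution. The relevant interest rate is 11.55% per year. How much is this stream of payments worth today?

This is an annuity due: 17 payments of A$42,150.00 at the beginning of each year.
Periodic rate r = 0.1155 per year.
PV = PMT × [(1 − (1+r)^−n)/r] × (1+r) = 42,150 × [1 − (1+r)^−17] / r × (1+r) = A$343,595.49

A$343,595.49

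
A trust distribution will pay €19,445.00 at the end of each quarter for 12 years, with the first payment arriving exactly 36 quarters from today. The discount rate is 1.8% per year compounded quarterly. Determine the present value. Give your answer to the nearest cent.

€715,924.93

Ordinary annuity of 48 payments, first payment at period 36.
Periodic rate r = 0.018/4 per quarter; n is counted in quarters.
The ordinary-annuity PV formula values the stream one period before the first payment (period 35); discount that back 35 periods:
PV₀ = 19,445 × [1 − (1+r)^−48] / r × (1+r)^−35 = €715,924.93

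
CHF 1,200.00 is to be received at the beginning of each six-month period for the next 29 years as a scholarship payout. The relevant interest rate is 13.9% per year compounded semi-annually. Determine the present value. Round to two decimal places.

CHF 18,091.31

This is an annuity due: 58 payments of CHF 1,200.00 at the beginning of each six-month period.
Periodic rate r = 0.139/2 per half-year; n is counted in half-years.
PV = PMT × [(1 − (1+r)^−n)/r] × (1+r) = 1,200 × [1 − (1+r)^−58] / r × (1+r) = CHF 18,091.31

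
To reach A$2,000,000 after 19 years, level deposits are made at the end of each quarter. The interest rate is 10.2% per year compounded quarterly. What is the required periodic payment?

A$8,826.37

Level ordinary annuity; solve FV = PMT × [((1+r)^n − 1)/r] for PMT.
Periodic rate r = 0.102/4 per quarter; n is counted in quarters.
With n = 76: PMT = 2,000,000 / ([((1+r)^n − 1)/r]) = A$8,826.37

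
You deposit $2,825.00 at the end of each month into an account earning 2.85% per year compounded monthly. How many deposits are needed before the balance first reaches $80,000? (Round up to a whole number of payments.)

28 payments

Periodic rate r = 0.0285/12 per month; n is counted in months.
Ordinary annuity FV: 80,000 = 2,825 × [((1+r)^n − 1)/r].
(1+r)^n = 1 + 80,000 × r / 2,825, so n = ln(1 + 80,000·r/2,825) / ln(1+r) = 27.44.
Round up to a whole number of payments: n = 28.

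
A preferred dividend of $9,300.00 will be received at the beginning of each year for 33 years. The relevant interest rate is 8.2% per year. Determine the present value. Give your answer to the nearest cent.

$113,607.19

This is an annuity due: 33 payments of $9,300.00 at the beginning of each year.
Periodic rate r = 0.082 per year.
PV = PMT × [(1 − (1+r)^−n)/r] × (1+r) = 9,300 × [1 − (1+r)^−33] / r × (1+r) = $113,607.19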